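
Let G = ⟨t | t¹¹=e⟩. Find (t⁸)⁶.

Compute successive powers of (t⁸), reducing at each step:
  (t⁸)²: (t⁸) · t⁸ = t⁵
  (t⁸)³: (t⁵) · t⁸ = t²
  (t⁸)⁴: (t²) · t⁸ = t¹⁰
  (t⁸)⁵: (t¹⁰) · t⁸ = t⁷
  (t⁸)⁶: (t⁷) · t⁸ = t⁴

Answer: t⁴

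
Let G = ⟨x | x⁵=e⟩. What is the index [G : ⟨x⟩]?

First find ord(x) by computing successive powers:
  x¹ = x, x² = x², x³ = x³, x⁴ = x⁴, x⁵ = e.
So |⟨x⟩| = ord(x) = 5. With |G| = 5, by Lagrange [G : ⟨x⟩] = 5/5 = 1.

Answer: 1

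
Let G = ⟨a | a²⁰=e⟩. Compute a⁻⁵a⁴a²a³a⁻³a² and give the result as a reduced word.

Multiply left to right, reducing at each step:
  (a¹⁵) · a⁴ = a¹⁹
  (a¹⁹) · a² = a
  a · a³ = a⁴
  (a⁴) · a⁻³ = a
  a · a² = a³

Answer: a³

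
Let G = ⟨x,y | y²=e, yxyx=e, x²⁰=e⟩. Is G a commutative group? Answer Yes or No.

x·y = xy but y·x = x¹⁹y, so x·y ≠ y·x and G is not abelian.

Answer: No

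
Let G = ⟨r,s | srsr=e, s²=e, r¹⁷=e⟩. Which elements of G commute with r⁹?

⟨r⁹⟩ ⊆ C_G(r⁹) since powers of r⁹ commute with r⁹; so |C_G(r⁹)| ≥ |⟨r⁹⟩| = 17.
By orbit–stabilizer, |C_G(r⁹)| = |G| / |conj. class of r⁹| = 34 / 2 = 17.
The 17 elements commuting with r⁹ are {e, r, r², r³, r⁴, r⁵, r⁶, r⁷, r⁸, r⁹, r¹⁰, r¹¹, r¹², r¹³, r¹⁴, r¹⁵, r¹⁶}.

Answer: {e, r, r², r³, r⁴, r⁵, r⁶, r⁷, r⁸, r⁹, r¹⁰, r¹¹, r¹², r¹³, r¹⁴, r¹⁵, r¹⁶}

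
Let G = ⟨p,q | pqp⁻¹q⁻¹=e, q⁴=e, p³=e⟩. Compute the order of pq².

Compute successive powers until reaching e:
  (pq²)¹ = pq², (pq²)² = p², (pq²)³ = q², (pq²)⁴ = p, (pq²)⁵ = p²q², (pq²)⁶ = e.
The smallest positive k with (pq²)ᵏ = e is 6.

Answer: 6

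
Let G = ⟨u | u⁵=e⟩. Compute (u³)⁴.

Compute successive powers of (u³), reducing at each step:
  (u³)²: (u³) · u³ = u
  (u³)³: u · u³ = u⁴
  (u³)⁴: (u⁴) · u³ = u²

Answer: u²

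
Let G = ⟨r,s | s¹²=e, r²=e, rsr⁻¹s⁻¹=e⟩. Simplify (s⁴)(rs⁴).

Compute (s⁴) · (rs⁴) by multiplying left to right and reducing via the relations at each step:
  (s⁴) · r = rs⁴
  (rs⁴) · s⁴ = rs⁸

Answer: rs⁸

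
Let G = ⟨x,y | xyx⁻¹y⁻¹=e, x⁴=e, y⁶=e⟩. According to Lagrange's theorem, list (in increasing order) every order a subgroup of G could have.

|G| = 24 = 2³ · 3. By Lagrange's theorem the order of any subgroup divides 24; the divisors of 24 are 1, 2, 3, 4, 6, 8, 12, 24.

Answer: 1, 2, 3, 4, 6, 8, 12, 24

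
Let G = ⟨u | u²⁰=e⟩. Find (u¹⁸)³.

Compute successive powers of (u¹⁸), reducing at each step:
  (u¹⁸)²: (u¹⁸) · u¹⁸ = u¹⁶
  (u¹⁸)³: (u¹⁶) · u¹⁸ = u¹⁴

Answer: u¹⁴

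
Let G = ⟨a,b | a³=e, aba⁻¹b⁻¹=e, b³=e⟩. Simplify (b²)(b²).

Compute (b²) · (b²) by multiplying left to right and reducing via the relations at each step:
  (b²) · b² = b

Answer: b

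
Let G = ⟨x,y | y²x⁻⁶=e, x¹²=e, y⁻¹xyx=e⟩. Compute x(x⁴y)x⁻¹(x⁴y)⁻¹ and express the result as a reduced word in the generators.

[x, (x⁴y)] = x·(x⁴y)·x⁻¹·(x⁴y)⁻¹.
  x · (x⁴y) = x⁵y
  (x⁵y) · (x¹¹) = y⁻¹
  (y⁻¹) · (x⁴y⁻¹) = x²

Answer: x²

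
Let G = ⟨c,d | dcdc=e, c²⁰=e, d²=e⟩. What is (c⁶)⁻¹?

The order of (c⁶) is 10 (smallest k with (c⁶)ᵏ = e), so (c⁶)⁻¹ = (c⁶)⁹ = c¹⁴.
Check: (c⁶) · (c¹⁴) → (c⁶) · c¹⁴ = e, giving e as required.

Answer: c¹⁴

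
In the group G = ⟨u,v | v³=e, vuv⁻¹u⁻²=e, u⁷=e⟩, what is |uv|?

Compute successive powers until reaching e:
  (uv)¹ = uv, (uv)² = u³v², (uv)³ = e.
The smallest positive k with (uv)ᵏ = e is 3.

Answer: 3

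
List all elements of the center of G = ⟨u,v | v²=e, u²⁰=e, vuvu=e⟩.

An element z ∈ Z(G) iff z commutes with every generator.
For example u¹⁰ is central: (u¹⁰)·u = u¹¹ = u·(u¹⁰); (u¹⁰)·v = u¹⁰v = v·(u¹⁰).
Whereas u ∉ Z(G) since u·v = uv ≠ u¹⁹v = v·u.
Checking each of the 40 elements this way gives Z(G) = {e, u¹⁰}, of order 2.

Answer: {e, u¹⁰}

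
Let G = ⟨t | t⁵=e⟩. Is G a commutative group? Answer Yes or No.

G has a single generator, so G is cyclic and hence abelian.

Answer: Yes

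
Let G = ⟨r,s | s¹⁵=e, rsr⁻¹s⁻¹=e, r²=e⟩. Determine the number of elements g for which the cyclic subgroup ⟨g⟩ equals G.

G is cyclic of order 30. An element generates G iff its order is 30, and a cyclic group of order 30 has exactly φ(30) = 8 such elements.

Answer: 8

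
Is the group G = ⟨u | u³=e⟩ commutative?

G has a single generator, so G is cyclic and hence abelian.

Answer: Yes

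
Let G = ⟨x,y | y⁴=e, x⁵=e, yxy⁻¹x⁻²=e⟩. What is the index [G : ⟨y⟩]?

First find ord(y) by computing successive powers:
  y¹ = y, y² = y², y³ = y³, y⁴ = e.
So |⟨y⟩| = ord(y) = 4. With |G| = 20, by Lagrange [G : ⟨y⟩] = 20/4 = 5.

Answer: 5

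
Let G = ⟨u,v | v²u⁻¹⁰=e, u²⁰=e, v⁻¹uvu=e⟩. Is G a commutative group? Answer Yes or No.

u·v = uv but v·u = u⁹v⁻¹, so u·v ≠ v·u and G is not abelian.

Answer: No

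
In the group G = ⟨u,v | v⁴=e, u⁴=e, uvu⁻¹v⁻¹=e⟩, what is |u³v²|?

Compute successive powers until reaching e:
  (u³v²)¹ = u³v², (u³v²)² = u², (u³v²)³ = uv², (u³v²)⁴ = e.
The smallest positive k with (u³v²)ᵏ = e is 4.

Answer: 4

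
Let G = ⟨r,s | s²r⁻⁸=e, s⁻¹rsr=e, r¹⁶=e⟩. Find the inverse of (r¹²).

The order of (r¹²) is 4 (smallest k with (r¹²)ᵏ = e), so (r¹²)⁻¹ = (r¹²)³ = r⁴.
Check: (r¹²) · (r⁴) → (r¹²) · r⁴ = e, giving e as required.

Answer: r⁴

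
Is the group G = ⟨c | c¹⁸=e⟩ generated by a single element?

|G| = 18. The element c has order 18 (its powers give 18 distinct elements), so ⟨c⟩ = G and G is cyclic.

Answer: Yes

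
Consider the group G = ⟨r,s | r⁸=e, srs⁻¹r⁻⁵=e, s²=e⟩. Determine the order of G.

Enumerate words in the generators, reducing via the relations: the distinct elements are
  {e, r, s, rs, r², r³, r⁴, r⁵, r⁶, r⁷, r²s, r³s, r⁴s, r⁵s, r⁶s, r⁷s}.
No further products give new elements, so |G| = 16.

Answer: 16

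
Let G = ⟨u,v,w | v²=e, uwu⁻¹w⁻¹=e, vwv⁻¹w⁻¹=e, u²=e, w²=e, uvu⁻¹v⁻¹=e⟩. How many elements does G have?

Enumerate words in the generators, reducing via the relations: the distinct elements are
  {e, u, v, w, uv, uw, vw, uvw}.
No further products give new elements, so |G| = 8.

Answer: 8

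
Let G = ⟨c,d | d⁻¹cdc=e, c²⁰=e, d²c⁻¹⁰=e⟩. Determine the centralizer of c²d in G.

⟨c²d⟩ ⊆ C_G(c²d) since powers of c²d commute with c²d; so |C_G(c²d)| ≥ |⟨c²d⟩| = 4.
By orbit–stabilizer, |C_G(c²d)| = |G| / |conj. class of c²d| = 40 / 10 = 4.
The 4 elements commuting with c²d are {e, c¹⁰, c²d, c²d⁻¹}.

Answer: {e, c¹⁰, c²d, c²d⁻¹}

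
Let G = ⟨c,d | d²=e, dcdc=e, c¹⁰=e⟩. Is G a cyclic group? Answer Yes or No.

Every cyclic group is abelian. But c·d = cd while d·c = c⁹d, so c·d ≠ d·c and G is not abelian. Hence G is not cyclic.

Answer: No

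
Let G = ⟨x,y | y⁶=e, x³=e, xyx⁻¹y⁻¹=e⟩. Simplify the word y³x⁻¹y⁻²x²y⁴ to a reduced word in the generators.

Multiply left to right, reducing at each step:
  (y³) · x⁻¹ = x²y³
  (x²y³) · y⁻² = x²y
  (x²y) · x² = xy
  (xy) · y⁴ = xy⁵

Answer: xy⁵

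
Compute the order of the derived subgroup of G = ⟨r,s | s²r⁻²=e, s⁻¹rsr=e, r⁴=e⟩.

G' = [G, G] is generated by all commutators. The generator-pair commutators are: [r, s] = r².
The subgroup they normally generate is {e, r²}, of order 2.
Check: |G/G'| = 8/2 = 4 is the order of the abelianisation.

Answer: 2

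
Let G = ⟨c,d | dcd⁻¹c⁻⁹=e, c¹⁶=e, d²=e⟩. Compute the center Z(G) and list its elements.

An element z ∈ Z(G) iff z commutes with every generator.
For example c² is central: (c²)·c = c³ = c·(c²); (c²)·d = c²d = d·(c²).
Whereas c ∉ Z(G) since c·d = cd ≠ c⁹d = d·c.
Checking each of the 32 elements this way gives Z(G) = {e, c², c⁴, c⁶, c⁸, c¹⁰, c¹², c¹⁴}, of order 8.

Answer: {e, c², c⁴, c⁶, c⁸, c¹⁰, c¹², c¹⁴}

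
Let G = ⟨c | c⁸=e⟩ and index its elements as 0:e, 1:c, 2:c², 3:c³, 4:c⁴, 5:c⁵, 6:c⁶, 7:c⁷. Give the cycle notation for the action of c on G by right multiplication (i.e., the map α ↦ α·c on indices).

(0 1 2 3 4 5 6 7)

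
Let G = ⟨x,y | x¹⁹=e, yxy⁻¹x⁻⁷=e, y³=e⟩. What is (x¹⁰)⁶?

Compute successive powers of (x¹⁰), reducing at each step:
  (x¹⁰)²: (x¹⁰) · x¹⁰ = x
  (x¹⁰)³: x · x¹⁰ = x¹¹
  (x¹⁰)⁴: (x¹¹) · x¹⁰ = x²
  (x¹⁰)⁵: (x²) · x¹⁰ = x¹²
  (x¹⁰)⁶: (x¹²) · x¹⁰ = x³

Answer: x³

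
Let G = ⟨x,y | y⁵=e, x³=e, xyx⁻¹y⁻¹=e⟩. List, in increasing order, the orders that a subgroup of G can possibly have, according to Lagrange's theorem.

|G| = 15 = 3 · 5. By Lagrange's theorem the order of any subgroup divides 15; the divisors of 15 are 1, 3, 5, 15.

Answer: 1, 3, 5, 15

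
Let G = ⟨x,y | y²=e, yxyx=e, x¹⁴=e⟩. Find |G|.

Enumerate words in the generators, reducing via the relations: the distinct elements are
  {e, x, y, xy, x², x³, x⁴, x⁵, x⁶, x⁷, x⁸, x⁹, x²y, x³y, x¹², x¹³, x¹¹, x¹⁰, x⁴y, x⁵y, x⁶y, x⁷y, x⁸y, x⁹y, x¹²y, x¹³y, x¹¹y, x¹⁰y}.
No further products give new elements, so |G| = 28.

Answer: 28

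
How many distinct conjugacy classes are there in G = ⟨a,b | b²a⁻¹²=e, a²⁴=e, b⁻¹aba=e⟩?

The conjugacy classes (representative and size) are:
  [e] (size 1), [a] (size 2), [a²] (size 2), [a³] (size 2), [a⁴] (size 2), [a⁵] (size 2), [a¹⁸] (size 2), [a⁷] (size 2), [a¹⁶] (size 2), [a¹⁵] (size 2), [a¹⁴] (size 2), [a¹³] (size 2), [a¹²] (size 1), [a⁶b] (size 12), [a⁵b⁻¹] (size 12).
Class equation: 1 + 2 + 2 + 2 + 2 + 2 + 2 + 2 + 2 + 2 + 2 + 2 + 1 + 12 + 12 = 48 = |G|. So G has 15 conjugacy classes.

Answer: 15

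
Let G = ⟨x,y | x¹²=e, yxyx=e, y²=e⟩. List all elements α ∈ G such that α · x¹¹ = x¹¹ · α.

⟨x¹¹⟩ ⊆ C_G(x¹¹) since powers of x¹¹ commute with x¹¹; so |C_G(x¹¹)| ≥ |⟨x¹¹⟩| = 12.
By orbit–stabilizer, |C_G(x¹¹)| = |G| / |conj. class of x¹¹| = 24 / 2 = 12.
The 12 elements commuting with x¹¹ are {e, x, x², x³, x⁴, x⁵, x⁶, x⁷, x⁸, x⁹, x¹⁰, x¹¹}.

Answer: {e, x, x², x³, x⁴, x⁵, x⁶, x⁷, x⁸, x⁹, x¹⁰, x¹¹}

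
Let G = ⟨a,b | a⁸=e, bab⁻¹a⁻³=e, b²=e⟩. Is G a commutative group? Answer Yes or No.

a·b = ab but b·a = a³b, so a·b ≠ b·a and G is not abelian.

Answer: No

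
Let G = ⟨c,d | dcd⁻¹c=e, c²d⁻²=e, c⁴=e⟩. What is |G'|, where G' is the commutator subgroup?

G' = [G, G] is generated by all commutators. The generator-pair commutators are: [c, d] = c².
The subgroup they normally generate is {e, c²}, of order 2.
Check: |G/G'| = 8/2 = 4 is the order of the abelianisation.

Answer: 2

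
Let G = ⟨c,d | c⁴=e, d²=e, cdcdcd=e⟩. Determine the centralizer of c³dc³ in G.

⟨c³dc³⟩ ⊆ C_G(c³dc³) since powers of c³dc³ commute with c³dc³; so |C_G(c³dc³)| ≥ |⟨c³dc³⟩| = 4.
By orbit–stabilizer, |C_G(c³dc³)| = |G| / |conj. class of c³dc³| = 24 / 6 = 4.
The 4 elements commuting with c³dc³ are {e, cdc, c³dc³, dc²d}.

Answer: {e, cdc, c³dc³, dc²d}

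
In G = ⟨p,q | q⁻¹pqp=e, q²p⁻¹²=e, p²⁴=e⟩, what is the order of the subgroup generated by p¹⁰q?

|⟨p¹⁰q⟩| equals the order of p¹⁰q. Compute successive powers until reaching e:
  (p¹⁰q)¹ = p¹⁰q, (p¹⁰q)² = p¹², (p¹⁰q)³ = p¹⁰q⁻¹, (p¹⁰q)⁴ = e.
The smallest positive k with (p¹⁰q)ᵏ = e is 4, so |⟨p¹⁰q⟩| = 4.

Answer: 4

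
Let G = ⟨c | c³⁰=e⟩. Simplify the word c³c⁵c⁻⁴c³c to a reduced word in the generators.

Multiply left to right, reducing at each step:
  (c³) · c⁵ = c⁸
  (c⁸) · c⁻⁴ = c⁴
  (c⁴) · c³ = c⁷
  (c⁷) · c = c⁸

Answer: c⁸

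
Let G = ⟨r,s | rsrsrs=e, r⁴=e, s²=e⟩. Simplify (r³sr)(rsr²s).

Compute (r³sr) · (rsr²s) by multiplying left to right and reducing via the relations at each step:
  (r³sr) · r = r³sr²
  (r³sr²) · s = r³sr²s
  (r³sr²s) · r² = rsr²s
  (rsr²s) · s = rsr²

Answer: rsr²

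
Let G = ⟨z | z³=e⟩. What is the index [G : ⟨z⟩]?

First find ord(z) by computing successive powers:
  z¹ = z, z² = z², z³ = e.
So |⟨z⟩| = ord(z) = 3. With |G| = 3, by Lagrange [G : ⟨z⟩] = 3/3 = 1.

Answer: 1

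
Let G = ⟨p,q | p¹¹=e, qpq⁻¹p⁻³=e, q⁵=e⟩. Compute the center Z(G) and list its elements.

An element z ∈ Z(G) iff z commutes with every generator.
For example e is central: e·p = p = p·e; e·q = q = q·e.
Whereas p ∉ Z(G) since p·q = pq ≠ p³q = q·p.
Checking each of the 55 elements this way gives Z(G) = {e}, of order 1.

Answer: {e}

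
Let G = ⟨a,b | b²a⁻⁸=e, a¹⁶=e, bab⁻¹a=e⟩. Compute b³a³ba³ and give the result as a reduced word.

Multiply left to right, reducing at each step:
  (b⁻¹) · a³ = a⁵b
  (a⁵b) · b = a¹³
  (a¹³) · a³ = e

Answer: e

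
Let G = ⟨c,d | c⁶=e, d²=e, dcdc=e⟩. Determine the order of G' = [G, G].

G' = [G, G] is generated by all commutators. The generator-pair commutators are: [c, d] = c².
The subgroup they normally generate is {e, c², c⁴}, of order 3.
Check: |G/G'| = 12/3 = 4 is the order of the abelianisation.

Answer: 3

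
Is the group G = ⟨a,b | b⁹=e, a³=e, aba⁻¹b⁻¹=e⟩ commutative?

Each pair of generators commutes: a·b = ab = b·a. Since the generators pairwise commute, every element of G commutes with every other, so G is abelian.

Answer: Yes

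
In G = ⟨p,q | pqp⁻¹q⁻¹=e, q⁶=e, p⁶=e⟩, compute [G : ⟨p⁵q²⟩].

First find ord(p⁵q²) by computing successive powers:
  (p⁵q²)¹ = p⁵q², (p⁵q²)² = p⁴q⁴, (p⁵q²)³ = p³, (p⁵q²)⁴ = p²q², (p⁵q²)⁵ = pq⁴, (p⁵q²)⁶ = e.
So |⟨p⁵q²⟩| = ord(p⁵q²) = 6. With |G| = 36, by Lagrange [G : ⟨p⁵q²⟩] = 36/6 = 6.

Answer: 6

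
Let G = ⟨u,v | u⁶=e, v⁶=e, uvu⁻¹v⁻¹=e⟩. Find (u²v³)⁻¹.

The order of (u²v³) is 6 (smallest k with (u²v³)ᵏ = e), so (u²v³)⁻¹ = (u²v³)⁵ = u⁴v³.
Check: (u²v³) · (u⁴v³) → (u²v³) · u⁴ = v³;   (v³) · v³ = e, giving e as required.

Answer: u⁴v³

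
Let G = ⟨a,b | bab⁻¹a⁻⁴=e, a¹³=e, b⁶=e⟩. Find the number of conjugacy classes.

The conjugacy classes (representative and size) are:
  [e] (size 1), [a⁴] (size 6), [a¹¹] (size 6), [a⁷b] (size 13), [a⁸b²] (size 13), [a¹²b³] (size 13), [a⁵b⁴] (size 13), [a¹¹b⁵] (size 13).
Class equation: 1 + 6 + 6 + 13 + 13 + 13 + 13 + 13 = 78 = |G|. So G has 8 conjugacy classes.

Answer: 8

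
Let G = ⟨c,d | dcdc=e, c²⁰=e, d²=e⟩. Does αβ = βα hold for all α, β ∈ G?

c·d = cd but d·c = c¹⁹d, so c·d ≠ d·c and G is not abelian.

Answer: No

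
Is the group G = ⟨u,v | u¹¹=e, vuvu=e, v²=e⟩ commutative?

u·v = uv but v·u = u¹⁰v, so u·v ≠ v·u and G is not abelian.

Answer: No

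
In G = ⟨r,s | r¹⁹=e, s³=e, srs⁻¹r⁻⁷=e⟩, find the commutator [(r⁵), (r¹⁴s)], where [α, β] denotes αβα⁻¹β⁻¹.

[(r⁵), (r¹⁴s)] = (r⁵)·(r¹⁴s)·(r⁵)⁻¹·(r¹⁴s)⁻¹.
  (r⁵) · (r¹⁴s) = s
  s · (r¹⁴) = r³s
  (r³s) · (r¹⁷s²) = r⁸

Answer: r⁸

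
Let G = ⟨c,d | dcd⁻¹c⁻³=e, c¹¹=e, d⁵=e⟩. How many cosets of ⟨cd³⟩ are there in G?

First find ord(cd³) by computing successive powers:
  (cd³)¹ = cd³, (cd³)² = c⁶d, (cd³)³ = c⁹d⁴, (cd³)⁴ = c²d², (cd³)⁵ = e.
So |⟨cd³⟩| = ord(cd³) = 5. With |G| = 55, by Lagrange [G : ⟨cd³⟩] = 55/5 = 11.

Answer: 11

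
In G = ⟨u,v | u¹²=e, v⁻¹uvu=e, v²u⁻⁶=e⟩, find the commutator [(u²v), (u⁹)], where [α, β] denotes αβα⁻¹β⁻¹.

[(u²v), (u⁹)] = (u²v)·(u⁹)·(u²v)⁻¹·(u⁹)⁻¹.
  (u²v) · (u⁹) = u⁵v
  (u⁵v) · (u²v⁻¹) = u³
  (u³) · (u³) = u⁶

Answer: u⁶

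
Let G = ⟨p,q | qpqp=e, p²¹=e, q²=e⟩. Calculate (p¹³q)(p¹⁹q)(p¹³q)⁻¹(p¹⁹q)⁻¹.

[(p¹³q), (p¹⁹q)] = (p¹³q)·(p¹⁹q)·(p¹³q)⁻¹·(p¹⁹q)⁻¹.
  (p¹³q) · (p¹⁹q) = p¹⁵
  (p¹⁵) · (p¹³q) = p⁷q
  (p⁷q) · (p¹⁹q) = p⁹

Answer: p⁹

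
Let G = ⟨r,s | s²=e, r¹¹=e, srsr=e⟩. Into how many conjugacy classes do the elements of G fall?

The conjugacy classes (representative and size) are:
  [e] (size 1), [r¹⁰] (size 2), [r²] (size 2), [r³] (size 2), [r⁷] (size 2), [r⁶] (size 2), [r²s] (size 11).
Class equation: 1 + 2 + 2 + 2 + 2 + 2 + 11 = 22 = |G|. So G has 7 conjugacy classes.

Answer: 7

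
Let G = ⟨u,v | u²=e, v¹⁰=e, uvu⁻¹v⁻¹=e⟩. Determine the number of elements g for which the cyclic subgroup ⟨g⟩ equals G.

⟨g⟩ = G would require ord(g) = |G| = 20, but the maximum element order in G is 10 < 20. So G is not cyclic and no single element generates it: the count is 0.

Answer: 0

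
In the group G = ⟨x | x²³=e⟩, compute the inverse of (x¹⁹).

The order of (x¹⁹) is 23 (smallest k with (x¹⁹)ᵏ = e), so (x¹⁹)⁻¹ = (x¹⁹)²² = x⁴.
Check: (x¹⁹) · (x⁴) → (x¹⁹) · x⁴ = e, giving e as required.

Answer: x⁴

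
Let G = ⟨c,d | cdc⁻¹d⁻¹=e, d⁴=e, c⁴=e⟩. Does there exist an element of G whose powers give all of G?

|G| = 16, but the maximum element order in G is 4 < 16. No single element generates all of G, so G is not cyclic.

Answer: No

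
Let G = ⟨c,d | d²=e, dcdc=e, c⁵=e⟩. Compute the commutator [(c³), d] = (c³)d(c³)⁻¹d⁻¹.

[(c³), d] = (c³)·d·(c³)⁻¹·d⁻¹.
  (c³) · d = c³d
  (c³d) · (c²) = cd
  (cd) · d = c

Answer: c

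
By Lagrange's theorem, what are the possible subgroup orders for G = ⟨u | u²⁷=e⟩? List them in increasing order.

|G| = 27 = 3³. By Lagrange's theorem the order of any subgroup divides 27; the divisors of 27 are 1, 3, 9, 27.

Answer: 1, 3, 9, 27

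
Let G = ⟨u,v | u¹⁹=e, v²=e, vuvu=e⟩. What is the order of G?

Enumerate words in the generators, reducing via the relations: the distinct elements are
  {e, u, v, uv, u², u³, u⁴, u⁵, u⁶, u⁷, u⁸, u⁹, u²v, u³v, u¹², u¹³, u¹¹, u¹⁰, u¹⁴, u¹⁵, u¹⁶, u¹⁷, u¹⁸, u⁴v, u⁵v, u⁶v, u⁷v, u⁸v, u⁹v, u¹²v, u¹³v, u¹¹v, u¹⁰v, u¹⁴v, u¹⁵v, u¹⁶v, u¹⁷v, u¹⁸v}.
No further products give new elements, so |G| = 38.

Answer: 38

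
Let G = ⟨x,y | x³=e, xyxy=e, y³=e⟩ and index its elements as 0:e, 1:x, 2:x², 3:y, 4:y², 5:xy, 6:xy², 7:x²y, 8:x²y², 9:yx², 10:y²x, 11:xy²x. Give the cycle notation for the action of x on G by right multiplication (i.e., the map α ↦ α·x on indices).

(0 1 2)(3 8 9)(4 10 5)(6 11 7)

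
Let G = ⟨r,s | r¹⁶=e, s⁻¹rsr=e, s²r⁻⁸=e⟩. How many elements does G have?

Enumerate words in the generators, reducing via the relations: the distinct elements are
  {e, r, s, rs, r², r³, r⁴, r⁵, r⁶, r⁷, r⁸, r⁹, r²s, r³s, r¹², r¹³, r¹¹, r¹⁰, r¹⁴, r¹⁵, r⁴s, r⁵s, r⁶s, r⁷s, s⁻¹, rs⁻¹, r²s⁻¹, r³s⁻¹, r⁴s⁻¹, r⁵s⁻¹, r⁶s⁻¹, r⁷s⁻¹}.
No further products give new elements, so |G| = 32.

Answer: 32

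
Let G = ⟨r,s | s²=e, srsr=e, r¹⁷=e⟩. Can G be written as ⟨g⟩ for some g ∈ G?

Every cyclic group is abelian. But r·s = rs while s·r = r¹⁶s, so r·s ≠ s·r and G is not abelian. Hence G is not cyclic.

Answer: No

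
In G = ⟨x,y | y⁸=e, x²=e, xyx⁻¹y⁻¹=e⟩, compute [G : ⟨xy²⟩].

First find ord(xy²) by computing successive powers:
  (xy²)¹ = xy², (xy²)² = y⁴, (xy²)³ = xy⁶, (xy²)⁴ = e.
So |⟨xy²⟩| = ord(xy²) = 4. With |G| = 16, by Lagrange [G : ⟨xy²⟩] = 16/4 = 4.

Answer: 4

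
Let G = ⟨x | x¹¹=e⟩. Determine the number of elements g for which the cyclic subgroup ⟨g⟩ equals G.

G is cyclic of order 11. An element generates G iff its order is 11, and a cyclic group of order 11 has exactly φ(11) = 10 such elements.

Answer: 10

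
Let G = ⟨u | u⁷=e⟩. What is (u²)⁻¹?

The order of (u²) is 7 (smallest k with (u²)ᵏ = e), so (u²)⁻¹ = (u²)⁶ = u⁵.
Check: (u²) · (u⁵) → (u²) · u⁵ = e, giving e as required.

Answer: u⁵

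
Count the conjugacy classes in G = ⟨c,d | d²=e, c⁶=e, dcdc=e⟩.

The conjugacy classes (representative and size) are:
  [e] (size 1), [c⁵] (size 2), [c⁴] (size 2), [c³] (size 1), [d] (size 3), [c³d] (size 3).
Class equation: 1 + 2 + 2 + 1 + 3 + 3 = 12 = |G|. So G has 6 conjugacy classes.

Answer: 6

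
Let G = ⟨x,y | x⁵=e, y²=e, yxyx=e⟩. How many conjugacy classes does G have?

The conjugacy classes (representative and size) are:
  [e] (size 1), [x] (size 2), [x²] (size 2), [y] (size 5).
Class equation: 1 + 2 + 2 + 5 = 10 = |G|. So G has 4 conjugacy classes.

Answer: 4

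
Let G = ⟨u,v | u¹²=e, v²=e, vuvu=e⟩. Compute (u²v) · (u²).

Compute (u²v) · (u²) by multiplying left to right and reducing via the relations at each step:
  (u²v) · u² = v

Answer: v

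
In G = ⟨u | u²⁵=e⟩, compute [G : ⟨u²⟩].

First find ord(u²) by computing successive powers:
  (u²)¹ = u², (u²)² = u⁴, (u²)³ = u⁶, (u²)⁴ = u⁸, (u²)⁵ = u¹⁰, (u²)⁶ = u¹², (u²)⁷ = u¹⁴, (u²)⁸ = u¹⁶, (u²)⁹ = u¹⁸, (u²)¹⁰ = u²⁰, (u²)¹¹ = u²², (u²)¹² = u²⁴, (u²)¹³ = u, (u²)¹⁴ = u³, (u²)¹⁵ = u⁵, (u²)¹⁶ = u⁷, (u²)¹⁷ = u⁹, (u²)¹⁸ = u¹¹, (u²)¹⁹ = u¹³, (u²)²⁰ = u¹⁵, (u²)²¹ = u¹⁷, (u²)²² = u¹⁹, (u²)²³ = u²¹, (u²)²⁴ = u²³, (u²)²⁵ = e.
So |⟨u²⟩| = ord(u²) = 25. With |G| = 25, by Lagrange [G : ⟨u²⟩] = 25/25 = 1.

Answer: 1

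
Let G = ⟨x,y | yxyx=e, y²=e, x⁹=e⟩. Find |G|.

Enumerate words in the generators, reducing via the relations: the distinct elements are
  {e, x, y, xy, x², x³, x⁴, x⁵, x⁶, x⁷, x⁸, x²y, x³y, x⁴y, x⁵y, x⁶y, x⁷y, x⁸y}.
No further products give new elements, so |G| = 18.

Answer: 18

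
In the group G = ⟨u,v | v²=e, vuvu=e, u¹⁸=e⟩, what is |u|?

Compute successive powers until reaching e:
  u¹ = u, u² = u², u³ = u³, u⁴ = u⁴, u⁵ = u⁵, u⁶ = u⁶, u⁷ = u⁷, u⁸ = u⁸, u⁹ = u⁹, u¹⁰ = u¹⁰, u¹¹ = u¹¹, u¹² = u¹², u¹³ = u¹³, u¹⁴ = u¹⁴, u¹⁵ = u¹⁵, u¹⁶ = u¹⁶, u¹⁷ = u¹⁷, u¹⁸ = e.
The smallest positive k with uᵏ = e is 18.

Answer: 18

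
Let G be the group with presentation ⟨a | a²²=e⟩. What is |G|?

G is generated by a single element, so G is cyclic. The relator gives a²² = e and no smaller power is forced to be e, so the 22 powers {a, e, a², a³, a⁴, a⁵, a⁶, a⁷, a⁸, a⁹, a²¹, a²⁰, a¹², a¹³, a¹¹, a¹⁰, a¹⁴, a¹⁵, a¹⁶, a¹⁷, a¹⁸, a¹⁹} are distinct. Hence |G| = 22.

Answer: 22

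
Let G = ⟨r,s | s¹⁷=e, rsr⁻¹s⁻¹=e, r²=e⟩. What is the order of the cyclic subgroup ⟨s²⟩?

|⟨s²⟩| equals the order of s². Compute successive powers until reaching e:
  (s²)¹ = s², (s²)² = s⁴, (s²)³ = s⁶, (s²)⁴ = s⁸, (s²)⁵ = s¹⁰, (s²)⁶ = s¹², (s²)⁷ = s¹⁴, (s²)⁸ = s¹⁶, (s²)⁹ = s, (s²)¹⁰ = s³, (s²)¹¹ = s⁵, (s²)¹² = s⁷, (s²)¹³ = s⁹, (s²)¹⁴ = s¹¹, (s²)¹⁵ = s¹³, (s²)¹⁶ = s¹⁵, (s²)¹⁷ = e.
The smallest positive k with (s²)ᵏ = e is 17, so |⟨s²⟩| = 17.

Answer: 17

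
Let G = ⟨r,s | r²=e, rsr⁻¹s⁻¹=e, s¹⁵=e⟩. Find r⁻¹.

The order of r is 2 (smallest k with rᵏ = e), so r⁻¹ = r¹ = r.
Check: r · r → r · r = e, giving e as required.

Answer: r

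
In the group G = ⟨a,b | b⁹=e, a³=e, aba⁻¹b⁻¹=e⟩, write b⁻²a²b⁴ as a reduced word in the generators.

Multiply left to right, reducing at each step:
  (b⁷) · a² = a²b⁷
  (a²b⁷) · b⁴ = a²b²

Answer: a²b²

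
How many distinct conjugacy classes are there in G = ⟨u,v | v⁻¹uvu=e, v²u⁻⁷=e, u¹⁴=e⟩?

The conjugacy classes (representative and size) are:
  [e] (size 1), [u¹³] (size 2), [u¹²] (size 2), [u¹¹] (size 2), [u⁴] (size 2), [u⁵] (size 2), [u⁸] (size 2), [u⁷] (size 1), [u⁵v⁻¹] (size 7), [u⁵v] (size 7).
Class equation: 1 + 2 + 2 + 2 + 2 + 2 + 2 + 1 + 7 + 7 = 28 = |G|. So G has 10 conjugacy classes.

Answer: 10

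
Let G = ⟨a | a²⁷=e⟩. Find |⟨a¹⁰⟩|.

|⟨a¹⁰⟩| equals the order of a¹⁰. Compute successive powers until reaching e:
  (a¹⁰)¹ = a¹⁰, (a¹⁰)² = a²⁰, (a¹⁰)³ = a³, (a¹⁰)⁴ = a¹³, (a¹⁰)⁵ = a²³, (a¹⁰)⁶ = a⁶, (a¹⁰)⁷ = a¹⁶, (a¹⁰)⁸ = a²⁶, (a¹⁰)⁹ = a⁹, (a¹⁰)¹⁰ = a¹⁹, (a¹⁰)¹¹ = a², (a¹⁰)¹² = a¹², (a¹⁰)¹³ = a²², (a¹⁰)¹⁴ = a⁵, (a¹⁰)¹⁵ = a¹⁵, (a¹⁰)¹⁶ = a²⁵, (a¹⁰)¹⁷ = a⁸, (a¹⁰)¹⁸ = a¹⁸, (a¹⁰)¹⁹ = a, (a¹⁰)²⁰ = a¹¹, (a¹⁰)²¹ = a²¹, (a¹⁰)²² = a⁴, (a¹⁰)²³ = a¹⁴, (a¹⁰)²⁴ = a²⁴, (a¹⁰)²⁵ = a⁷, (a¹⁰)²⁶ = a¹⁷, (a¹⁰)²⁷ = e.
The smallest positive k with (a¹⁰)ᵏ = e is 27, so |⟨a¹⁰⟩| = 27.

Answer: 27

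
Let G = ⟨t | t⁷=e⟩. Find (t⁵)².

Compute successive powers of (t⁵), reducing at each step:
  (t⁵)²: (t⁵) · t⁵ = t³

Answer: t³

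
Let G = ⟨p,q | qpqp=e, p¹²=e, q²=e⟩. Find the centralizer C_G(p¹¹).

⟨p¹¹⟩ ⊆ C_G(p¹¹) since powers of p¹¹ commute with p¹¹; so |C_G(p¹¹)| ≥ |⟨p¹¹⟩| = 12.
By orbit–stabilizer, |C_G(p¹¹)| = |G| / |conj. class of p¹¹| = 24 / 2 = 12.
The 12 elements commuting with p¹¹ are {e, p, p², p³, p⁴, p⁵, p⁶, p⁷, p⁸, p⁹, p¹⁰, p¹¹}.

Answer: {e, p, p², p³, p⁴, p⁵, p⁶, p⁷, p⁸, p⁹, p¹⁰, p¹¹}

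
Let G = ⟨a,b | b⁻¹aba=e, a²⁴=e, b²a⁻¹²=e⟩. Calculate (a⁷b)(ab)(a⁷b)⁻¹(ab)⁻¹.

[(a⁷b), (ab)] = (a⁷b)·(ab)·(a⁷b)⁻¹·(ab)⁻¹.
  (a⁷b) · (ab) = a¹⁸
  (a¹⁸) · (a⁷b⁻¹) = ab⁻¹
  (ab⁻¹) · (ab⁻¹) = a¹²

Answer: a¹²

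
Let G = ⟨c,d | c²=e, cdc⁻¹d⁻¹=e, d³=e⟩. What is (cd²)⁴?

Compute successive powers of (cd²), reducing at each step:
  (cd²)²: (cd²) · c = d²;   (d²) · d² = d
  (cd²)³: d · c = cd;   (cd) · d² = c
  (cd²)⁴: c · c = e;   e · d² = d²

Answer: d²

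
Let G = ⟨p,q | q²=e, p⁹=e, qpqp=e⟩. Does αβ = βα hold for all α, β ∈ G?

p·q = pq but q·p = p⁸q, so p·q ≠ q·p and G is not abelian.

Answer: No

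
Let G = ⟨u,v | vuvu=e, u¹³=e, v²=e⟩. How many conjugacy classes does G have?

The conjugacy classes (representative and size) are:
  [e] (size 1), [u¹²] (size 2), [u¹¹] (size 2), [u³] (size 2), [u⁴] (size 2), [u⁸] (size 2), [u⁶] (size 2), [v] (size 13).
Class equation: 1 + 2 + 2 + 2 + 2 + 2 + 2 + 13 = 26 = |G|. So G has 8 conjugacy classes.

Answer: 8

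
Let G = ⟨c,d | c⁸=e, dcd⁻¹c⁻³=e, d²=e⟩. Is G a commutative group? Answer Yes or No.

c·d = cd but d·c = c³d, so c·d ≠ d·c and G is not abelian.

Answer: No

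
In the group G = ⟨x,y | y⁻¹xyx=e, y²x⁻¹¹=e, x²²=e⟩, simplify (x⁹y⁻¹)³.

Compute successive powers of (x⁹y⁻¹), reducing at each step:
  (x⁹y⁻¹)²: (x⁹y⁻¹) · x⁹ = y⁻¹;   (y⁻¹) · y⁻¹ = x¹¹
  (x⁹y⁻¹)³: (x¹¹) · x⁹ = x²⁰;   (x²⁰) · y⁻¹ = x⁹y

Answer: x⁹y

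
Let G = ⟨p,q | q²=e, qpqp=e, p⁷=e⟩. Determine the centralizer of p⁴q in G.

⟨p⁴q⟩ ⊆ C_G(p⁴q) since powers of p⁴q commute with p⁴q; so |C_G(p⁴q)| ≥ |⟨p⁴q⟩| = 2.
By orbit–stabilizer, |C_G(p⁴q)| = |G| / |conj. class of p⁴q| = 14 / 7 = 2.
The 2 elements commuting with p⁴q are {e, p⁴q}.

Answer: {e, p⁴q}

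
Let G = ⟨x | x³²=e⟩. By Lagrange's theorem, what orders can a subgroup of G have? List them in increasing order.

|G| = 32 = 2⁵. By Lagrange's theorem the order of any subgroup divides 32; the divisors of 32 are 1, 2, 4, 8, 16, 32.

Answer: 1, 2, 4, 8, 16, 32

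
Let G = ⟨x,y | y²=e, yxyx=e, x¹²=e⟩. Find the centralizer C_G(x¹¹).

⟨x¹¹⟩ ⊆ C_G(x¹¹) since powers of x¹¹ commute with x¹¹; so |C_G(x¹¹)| ≥ |⟨x¹¹⟩| = 12.
By orbit–stabilizer, |C_G(x¹¹)| = |G| / |conj. class of x¹¹| = 24 / 2 = 12.
The 12 elements commuting with x¹¹ are {e, x, x², x³, x⁴, x⁵, x⁶, x⁷, x⁸, x⁹, x¹⁰, x¹¹}.

Answer: {e, x, x², x³, x⁴, x⁵, x⁶, x⁷, x⁸, x⁹, x¹⁰, x¹¹}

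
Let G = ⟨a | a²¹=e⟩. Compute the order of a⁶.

Compute successive powers until reaching e:
  (a⁶)¹ = a⁶, (a⁶)² = a¹², (a⁶)³ = a¹⁸, (a⁶)⁴ = a³, (a⁶)⁵ = a⁹, (a⁶)⁶ = a¹⁵, (a⁶)⁷ = e.
The smallest positive k with (a⁶)ᵏ = e is 7.

Answer: 7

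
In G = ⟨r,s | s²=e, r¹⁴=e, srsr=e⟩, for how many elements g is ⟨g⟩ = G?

⟨g⟩ = G would require ord(g) = |G| = 28, but the maximum element order in G is 14 < 28. So G is not cyclic and no single element generates it: the count is 0.

Answer: 0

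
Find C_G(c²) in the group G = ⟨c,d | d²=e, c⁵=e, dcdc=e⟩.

⟨c²⟩ ⊆ C_G(c²) since powers of c² commute with c²; so |C_G(c²)| ≥ |⟨c²⟩| = 5.
By orbit–stabilizer, |C_G(c²)| = |G| / |conj. class of c²| = 10 / 2 = 5.
The 5 elements commuting with c² are {e, c, c², c³, c⁴}.

Answer: {e, c, c², c³, c⁴}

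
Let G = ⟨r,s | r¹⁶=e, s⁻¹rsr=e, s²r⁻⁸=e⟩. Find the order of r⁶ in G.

Compute successive powers until reaching e:
  (r⁶)¹ = r⁶, (r⁶)² = r¹², (r⁶)³ = r², (r⁶)⁴ = r⁸, (r⁶)⁵ = r¹⁴, (r⁶)⁶ = r⁴, (r⁶)⁷ = r¹⁰, (r⁶)⁸ = e.
The smallest positive k with (r⁶)ᵏ = e is 8.

Answer: 8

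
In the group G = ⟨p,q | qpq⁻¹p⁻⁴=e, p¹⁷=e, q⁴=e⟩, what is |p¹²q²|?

Compute successive powers until reaching e:
  (p¹²q²)¹ = p¹²q², (p¹²q²)² = e.
The smallest positive k with (p¹²q²)ᵏ = e is 2.

Answer: 2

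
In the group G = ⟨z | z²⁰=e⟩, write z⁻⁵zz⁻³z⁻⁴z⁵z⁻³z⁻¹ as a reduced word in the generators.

Multiply left to right, reducing at each step:
  (z¹⁵) · z = z¹⁶
  (z¹⁶) · z⁻³ = z¹³
  (z¹³) · z⁻⁴ = z⁹
  (z⁹) · z⁵ = z¹⁴
  (z¹⁴) · z⁻³ = z¹¹
  (z¹¹) · z⁻¹ = z¹⁰

Answer: z¹⁰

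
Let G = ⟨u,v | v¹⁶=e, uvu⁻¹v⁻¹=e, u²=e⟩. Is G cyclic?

|G| = 32, but the maximum element order in G is 16 < 32. No single element generates all of G, so G is not cyclic.

Answer: No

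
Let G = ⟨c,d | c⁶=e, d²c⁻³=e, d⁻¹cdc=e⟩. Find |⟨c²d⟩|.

|⟨c²d⟩| equals the order of c²d. Compute successive powers until reaching e:
  (c²d)¹ = c²d, (c²d)² = c³, (c²d)³ = c²d⁻¹, (c²d)⁴ = e.
The smallest positive k with (c²d)ᵏ = e is 4, so |⟨c²d⟩| = 4.

Answer: 4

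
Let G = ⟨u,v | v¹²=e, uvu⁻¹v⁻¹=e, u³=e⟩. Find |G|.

Enumerate words in the generators, reducing via the relations: the distinct elements are
  {e, u, v, uv, u², v², v³, v⁴, v⁵, v⁶, v⁷, v⁸, v⁹, uv², uv³, uv⁴, uv⁵, uv⁶, uv⁷, uv⁸, uv⁹, u²v, v¹¹, v¹⁰, uv¹¹, uv¹⁰, u²v², u²v³, u²v⁴, u²v⁵, u²v⁶, u²v⁷, u²v⁸, u²v⁹, u²v¹¹, u²v¹⁰}.
No further products give new elements, so |G| = 36.

Answer: 36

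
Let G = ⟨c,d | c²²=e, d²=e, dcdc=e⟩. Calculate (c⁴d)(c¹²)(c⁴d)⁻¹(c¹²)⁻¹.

[(c⁴d), (c¹²)] = (c⁴d)·(c¹²)·(c⁴d)⁻¹·(c¹²)⁻¹.
  (c⁴d) · (c¹²) = c¹⁴d
  (c¹⁴d) · (c⁴d) = c¹⁰
  (c¹⁰) · (c¹⁰) = c²⁰

Answer: c²⁰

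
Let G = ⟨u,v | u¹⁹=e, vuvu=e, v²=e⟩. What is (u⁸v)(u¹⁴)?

Compute (u⁸v) · (u¹⁴) by multiplying left to right and reducing via the relations at each step:
  (u⁸v) · u¹⁴ = u¹³v

Answer: u¹³v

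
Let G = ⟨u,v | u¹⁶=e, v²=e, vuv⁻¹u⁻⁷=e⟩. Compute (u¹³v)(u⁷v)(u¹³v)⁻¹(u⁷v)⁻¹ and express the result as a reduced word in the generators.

[(u¹³v), (u⁷v)] = (u¹³v)·(u⁷v)·(u¹³v)⁻¹·(u⁷v)⁻¹.
  (u¹³v) · (u⁷v) = u¹⁴
  (u¹⁴) · (u⁵v) = u³v
  (u³v) · (u¹⁵v) = u¹²

Answer: u¹²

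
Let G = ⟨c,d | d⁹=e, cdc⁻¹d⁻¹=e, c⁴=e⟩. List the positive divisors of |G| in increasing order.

|G| = 36 = 2² · 3². By Lagrange's theorem the order of any subgroup divides 36; the divisors of 36 are 1, 2, 3, 4, 6, 9, 12, 18, 36.

Answer: 1, 2, 3, 4, 6, 9, 12, 18, 36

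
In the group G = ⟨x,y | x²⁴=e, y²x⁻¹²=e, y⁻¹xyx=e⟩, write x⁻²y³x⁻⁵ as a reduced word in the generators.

Multiply left to right, reducing at each step:
  (x²²) · y³ = x¹⁰y
  (x¹⁰y) · x⁻⁵ = x³y⁻¹

Answer: x³y⁻¹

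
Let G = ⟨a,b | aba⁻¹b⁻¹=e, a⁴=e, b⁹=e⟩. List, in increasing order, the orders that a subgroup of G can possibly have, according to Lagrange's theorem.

|G| = 36 = 2² · 3². By Lagrange's theorem the order of any subgroup divides 36; the divisors of 36 are 1, 2, 3, 4, 6, 9, 12, 18, 36.

Answer: 1, 2, 3, 4, 6, 9, 12, 18, 36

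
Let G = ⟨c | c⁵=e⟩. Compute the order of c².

Compute successive powers until reaching e:
  (c²)¹ = c², (c²)² = c⁴, (c²)³ = c, (c²)⁴ = c³, (c²)⁵ = e.
The smallest positive k with (c²)ᵏ = e is 5.

Answer: 5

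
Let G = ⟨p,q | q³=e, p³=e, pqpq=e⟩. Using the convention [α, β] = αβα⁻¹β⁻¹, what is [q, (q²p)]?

[q, (q²p)] = q·(q²p)·q⁻¹·(q²p)⁻¹.
  q · (q²p) = p
  p · (q²) = pq²
  (pq²) · (p²q) = p²q²

Answer: p²q²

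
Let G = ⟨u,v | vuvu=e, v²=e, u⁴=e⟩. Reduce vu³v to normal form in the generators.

Multiply left to right, reducing at each step:
  v · u³ = uv
  (uv) · v = u

Answer: u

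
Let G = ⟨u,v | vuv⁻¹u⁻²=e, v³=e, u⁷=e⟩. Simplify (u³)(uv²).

Compute (u³) · (uv²) by multiplying left to right and reducing via the relations at each step:
  (u³) · u = u⁴
  (u⁴) · v² = u⁴v²

Answer: u⁴v²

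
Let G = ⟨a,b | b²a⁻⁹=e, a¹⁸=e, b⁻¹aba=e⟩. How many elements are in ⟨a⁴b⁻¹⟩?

|⟨a⁴b⁻¹⟩| equals the order of a⁴b⁻¹. Compute successive powers until reaching e:
  (a⁴b⁻¹)¹ = a⁴b⁻¹, (a⁴b⁻¹)² = a⁹, (a⁴b⁻¹)³ = a⁴b, (a⁴b⁻¹)⁴ = e.
The smallest positive k with (a⁴b⁻¹)ᵏ = e is 4, so |⟨a⁴b⁻¹⟩| = 4.

Answer: 4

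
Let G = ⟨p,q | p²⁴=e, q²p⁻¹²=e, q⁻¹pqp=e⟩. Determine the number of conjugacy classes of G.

The conjugacy classes (representative and size) are:
  [e] (size 1), [p] (size 2), [p²] (size 2), [p³] (size 2), [p⁴] (size 2), [p⁵] (size 2), [p¹⁸] (size 2), [p⁷] (size 2), [p¹⁶] (size 2), [p¹⁵] (size 2), [p¹⁴] (size 2), [p¹³] (size 2), [p¹²] (size 1), [p⁶q] (size 12), [p⁵q⁻¹] (size 12).
Class equation: 1 + 2 + 2 + 2 + 2 + 2 + 2 + 2 + 2 + 2 + 2 + 2 + 1 + 12 + 12 = 48 = |G|. So G has 15 conjugacy classes.

Answer: 15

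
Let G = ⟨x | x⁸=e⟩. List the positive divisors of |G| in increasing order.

|G| = 8 = 2³. By Lagrange's theorem the order of any subgroup divides 8; the divisors of 8 are 1, 2, 4, 8.

Answer: 1, 2, 4, 8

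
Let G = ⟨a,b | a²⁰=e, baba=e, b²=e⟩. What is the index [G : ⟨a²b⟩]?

First find ord(a²b) by computing successive powers:
  (a²b)¹ = a²b, (a²b)² = e.
So |⟨a²b⟩| = ord(a²b) = 2. With |G| = 40, by Lagrange [G : ⟨a²b⟩] = 40/2 = 20.

Answer: 20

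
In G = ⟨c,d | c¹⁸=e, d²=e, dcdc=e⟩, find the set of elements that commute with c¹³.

⟨c¹³⟩ ⊆ C_G(c¹³) since powers of c¹³ commute with c¹³; so |C_G(c¹³)| ≥ |⟨c¹³⟩| = 18.
By orbit–stabilizer, |C_G(c¹³)| = |G| / |conj. class of c¹³| = 36 / 2 = 18.
The 18 elements commuting with c¹³ are {e, c, c², c³, c⁴, c⁵, c⁶, c⁷, c⁸, c⁹, c¹⁰, c¹¹, c¹², c¹³, c¹⁴, c¹⁵, c¹⁶, c¹⁷}.

Answer: {e, c, c², c³, c⁴, c⁵, c⁶, c⁷, c⁸, c⁹, c¹⁰, c¹¹, c¹², c¹³, c¹⁴, c¹⁵, c¹⁶, c¹⁷}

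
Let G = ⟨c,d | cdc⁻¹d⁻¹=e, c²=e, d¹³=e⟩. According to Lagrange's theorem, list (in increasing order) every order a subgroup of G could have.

|G| = 26 = 2 · 13. By Lagrange's theorem the order of any subgroup divides 26; the divisors of 26 are 1, 2, 13, 26.

Answer: 1, 2, 13, 26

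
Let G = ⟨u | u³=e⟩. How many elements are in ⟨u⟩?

|⟨u⟩| equals the order of u. Compute successive powers until reaching e:
  u¹ = u, u² = u², u³ = e.
The smallest positive k with uᵏ = e is 3, so |⟨u⟩| = 3.

Answer: 3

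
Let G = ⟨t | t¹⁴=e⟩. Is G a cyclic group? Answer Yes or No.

|G| = 14. The element t has order 14 (its powers give 14 distinct elements), so ⟨t⟩ = G and G is cyclic.

Answer: Yes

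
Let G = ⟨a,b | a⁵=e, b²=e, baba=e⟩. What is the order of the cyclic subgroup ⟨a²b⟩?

|⟨a²b⟩| equals the order of a²b. Compute successive powers until reaching e:
  (a²b)¹ = a²b, (a²b)² = e.
The smallest positive k with (a²b)ᵏ = e is 2, so |⟨a²b⟩| = 2.

Answer: 2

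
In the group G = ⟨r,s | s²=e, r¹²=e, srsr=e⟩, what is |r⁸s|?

Compute successive powers until reaching e:
  (r⁸s)¹ = r⁸s, (r⁸s)² = e.
The smallest positive k with (r⁸s)ᵏ = e is 2.

Answer: 2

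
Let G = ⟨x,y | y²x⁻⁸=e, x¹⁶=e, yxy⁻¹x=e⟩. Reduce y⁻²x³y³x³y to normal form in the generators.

Multiply left to right, reducing at each step:
  (x⁸) · x³ = x¹¹
  (x¹¹) · y³ = x³y
  (x³y) · x³ = y
  y · y = x⁸

Answer: x⁸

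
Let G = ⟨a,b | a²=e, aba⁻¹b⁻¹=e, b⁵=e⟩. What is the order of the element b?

Compute successive powers until reaching e:
  b¹ = b, b² = b², b³ = b³, b⁴ = b⁴, b⁵ = e.
The smallest positive k with bᵏ = e is 5.

Answer: 5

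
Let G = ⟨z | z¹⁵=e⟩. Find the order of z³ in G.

Compute successive powers until reaching e:
  (z³)¹ = z³, (z³)² = z⁶, (z³)³ = z⁹, (z³)⁴ = z¹², (z³)⁵ = e.
The smallest positive k with (z³)ᵏ = e is 5.

Answer: 5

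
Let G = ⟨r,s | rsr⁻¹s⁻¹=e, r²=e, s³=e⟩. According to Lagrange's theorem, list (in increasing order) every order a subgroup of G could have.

|G| = 6 = 2 · 3. By Lagrange's theorem the order of any subgroup divides 6; the divisors of 6 are 1, 2, 3, 6.

Answer: 1, 2, 3, 6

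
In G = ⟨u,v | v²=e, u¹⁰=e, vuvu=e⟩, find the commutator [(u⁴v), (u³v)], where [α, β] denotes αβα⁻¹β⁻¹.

[(u⁴v), (u³v)] = (u⁴v)·(u³v)·(u⁴v)⁻¹·(u³v)⁻¹.
  (u⁴v) · (u³v) = u
  u · (u⁴v) = u⁵v
  (u⁵v) · (u³v) = u²

Answer: u²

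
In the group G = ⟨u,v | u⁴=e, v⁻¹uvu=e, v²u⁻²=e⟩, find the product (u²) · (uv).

Compute (u²) · (uv) by multiplying left to right and reducing via the relations at each step:
  (u²) · u = u³
  (u³) · v = uv⁻¹

Answer: uv⁻¹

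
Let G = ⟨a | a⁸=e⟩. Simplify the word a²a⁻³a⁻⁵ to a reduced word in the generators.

Multiply left to right, reducing at each step:
  (a²) · a⁻³ = a⁷
  (a⁷) · a⁻⁵ = a²

Answer: a²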